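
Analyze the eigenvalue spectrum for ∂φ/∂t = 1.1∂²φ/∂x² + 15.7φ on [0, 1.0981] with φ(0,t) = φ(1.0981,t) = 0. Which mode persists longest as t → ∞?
Eigenvalues: λₙ = 1.1n²π²/1.0981² - 15.7.
First three modes:
  n=1: λ₁ = 1.1π²/1.0981² - 15.7 ≈ -6.697
  n=2: λ₂ = 4.4π²/1.0981² - 15.7 ≈ 20.314
  n=3: λ₃ = 9.9π²/1.0981² - 15.7 ≈ 65.331
Since 1.1π²/1.0981² ≈ 9.003 < 15.7, λ₁ < 0.
The n=1 mode grows fastest (−λₙ is largest for n=1) → dominates.
Asymptotic: φ ~ c₁ sin(πx/1.0981) e^{6.697t} (exponential growth at rate −λ₁ ≈ 6.697).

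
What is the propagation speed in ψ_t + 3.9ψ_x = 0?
Speed = 3.9. Information travels along x - 3.9t = const (rightward).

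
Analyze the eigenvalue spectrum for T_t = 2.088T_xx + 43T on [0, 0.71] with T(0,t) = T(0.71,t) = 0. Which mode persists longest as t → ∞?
Eigenvalues: λₙ = 2.088n²π²/0.71² - 43.
First three modes:
  n=1: λ₁ = 2.088π²/0.71² - 43 ≈ -2.12
  n=2: λ₂ = 8.352π²/0.71² - 43 ≈ 120.521
  n=3: λ₃ = 18.792π²/0.71² - 43 ≈ 324.922
Since 2.088π²/0.71² ≈ 40.88 < 43, λ₁ < 0.
The n=1 mode grows fastest (−λₙ is largest for n=1) → dominates.
Asymptotic: T ~ c₁ sin(πx/0.71) e^{2.12t} (exponential growth at rate −λ₁ ≈ 2.12).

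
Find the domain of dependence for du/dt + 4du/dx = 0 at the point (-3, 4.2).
A single point: x = -19.8. The characteristic through (-3, 4.2) is x - 4t = const, so x = -3 - 4·4.2 = -19.8.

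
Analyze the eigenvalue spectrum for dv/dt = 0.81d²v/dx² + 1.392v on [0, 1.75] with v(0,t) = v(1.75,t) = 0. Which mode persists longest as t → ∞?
Eigenvalues: λₙ = 0.81n²π²/1.75² - 1.392.
First three modes:
  n=1: λ₁ = 0.81π²/1.75² - 1.392 ≈ 1.218
  n=2: λ₂ = 3.24π²/1.75² - 1.392 ≈ 9.05
  n=3: λ₃ = 7.29π²/1.75² - 1.392 ≈ 22.102
Since 0.81π²/1.75² ≈ 2.61 > 1.392, all λₙ > 0.
The n=1 mode decays slowest → dominates as t → ∞.
Asymptotic: v ~ c₁ sin(πx/1.75) e^{-λ₁t} with decay rate λ₁ ≈ 1.218.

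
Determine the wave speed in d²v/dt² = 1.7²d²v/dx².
Speed = 1.7. Information travels along characteristics x = x₀ ± 1.7t.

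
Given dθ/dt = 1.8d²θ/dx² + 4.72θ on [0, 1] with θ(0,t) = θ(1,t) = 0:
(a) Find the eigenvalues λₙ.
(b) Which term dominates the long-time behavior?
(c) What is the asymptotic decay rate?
Eigenvalues: λₙ = 1.8n²π²/1² - 4.72.
First three modes:
  n=1: λ₁ = 1.8π² - 4.72 ≈ 13.045
  n=2: λ₂ = 7.2π² - 4.72 ≈ 66.341
  n=3: λ₃ = 16.2π² - 4.72 ≈ 155.168
Since 1.8π² ≈ 17.765 > 4.72, all λₙ > 0.
The n=1 mode decays slowest → dominates as t → ∞.
Asymptotic: θ ~ c₁ sin(πx/1) e^{-λ₁t} with decay rate λ₁ ≈ 13.045.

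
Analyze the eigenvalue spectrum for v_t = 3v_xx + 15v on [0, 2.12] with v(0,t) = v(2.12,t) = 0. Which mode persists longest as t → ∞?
Eigenvalues: λₙ = 3n²π²/2.12² - 15.
First three modes:
  n=1: λ₁ = 3π²/2.12² - 15 ≈ -8.412
  n=2: λ₂ = 12π²/2.12² - 15 ≈ 11.352
  n=3: λ₃ = 27π²/2.12² - 15 ≈ 44.291
Since 3π²/2.12² ≈ 6.588 < 15, λ₁ < 0.
The n=1 mode grows fastest (−λₙ is largest for n=1) → dominates.
Asymptotic: v ~ c₁ sin(πx/2.12) e^{8.412t} (exponential growth at rate −λ₁ ≈ 8.412).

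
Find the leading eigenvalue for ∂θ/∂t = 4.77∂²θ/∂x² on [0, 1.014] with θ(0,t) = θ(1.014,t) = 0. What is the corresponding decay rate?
Eigenvalues: λₙ = 4.77n²π²/1.014².
First three modes:
  n=1: λ₁ = 4.77π²/1.014² ≈ 45.787
  n=2: λ₂ = 19.08π²/1.014² ≈ 183.148 (4× faster decay)
  n=3: λ₃ = 42.93π²/1.014² ≈ 412.083 (9× faster decay)
As t → ∞, higher modes decay exponentially faster. The n=1 mode dominates: θ ~ c₁ sin(πx/1.014) e^{-λ₁t}.
Decay rate: λ₁ = 4.77π²/1.014² ≈ 45.787.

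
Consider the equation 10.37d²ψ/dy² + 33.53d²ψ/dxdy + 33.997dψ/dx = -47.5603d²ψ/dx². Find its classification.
Rewriting in standard form: 47.5603d²ψ/dx² + 33.53d²ψ/dxdy + 10.37d²ψ/dy² + 33.997dψ/dx = 0. Elliptic. (A = 47.5603, B = 33.53, C = 10.37 gives B² - 4AC = -848.540344.)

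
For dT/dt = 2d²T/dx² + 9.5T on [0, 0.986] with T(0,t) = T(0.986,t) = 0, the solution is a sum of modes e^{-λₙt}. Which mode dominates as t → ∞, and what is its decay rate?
Eigenvalues: λₙ = 2n²π²/0.986² - 9.5.
First three modes:
  n=1: λ₁ = 2π²/0.986² - 9.5 ≈ 10.804
  n=2: λ₂ = 8π²/0.986² - 9.5 ≈ 71.715
  n=3: λ₃ = 18π²/0.986² - 9.5 ≈ 173.234
Since 2π²/0.986² ≈ 20.304 > 9.5, all λₙ > 0.
The n=1 mode decays slowest → dominates as t → ∞.
Asymptotic: T ~ c₁ sin(πx/0.986) e^{-λ₁t} with decay rate λ₁ ≈ 10.804.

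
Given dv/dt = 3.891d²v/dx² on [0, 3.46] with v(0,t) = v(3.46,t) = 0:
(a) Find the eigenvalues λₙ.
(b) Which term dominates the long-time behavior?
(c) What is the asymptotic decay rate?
Eigenvalues: λₙ = 3.891n²π²/3.46².
First three modes:
  n=1: λ₁ = 3.891π²/3.46² ≈ 3.208
  n=2: λ₂ = 15.564π²/3.46² ≈ 12.831 (4× faster decay)
  n=3: λ₃ = 35.019π²/3.46² ≈ 28.87 (9× faster decay)
As t → ∞, higher modes decay exponentially faster. The n=1 mode dominates: v ~ c₁ sin(πx/3.46) e^{-λ₁t}.
Decay rate: λ₁ = 3.891π²/3.46² ≈ 3.208.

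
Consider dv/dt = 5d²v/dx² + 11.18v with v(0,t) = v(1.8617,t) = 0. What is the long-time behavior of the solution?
As t → ∞, v → 0. Diffusion dominates reaction (r=11.18 < κπ²/L²≈14.24); solution decays.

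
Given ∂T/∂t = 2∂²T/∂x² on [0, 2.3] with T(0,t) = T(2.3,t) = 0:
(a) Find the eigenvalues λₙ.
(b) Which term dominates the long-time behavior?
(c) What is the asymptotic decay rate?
Eigenvalues: λₙ = 2n²π²/2.3².
First three modes:
  n=1: λ₁ = 2π²/2.3² ≈ 3.731
  n=2: λ₂ = 8π²/2.3² ≈ 14.926 (4× faster decay)
  n=3: λ₃ = 18π²/2.3² ≈ 33.583 (9× faster decay)
As t → ∞, higher modes decay exponentially faster. The n=1 mode dominates: T ~ c₁ sin(πx/2.3) e^{-λ₁t}.
Decay rate: λ₁ = 2π²/2.3² ≈ 3.731.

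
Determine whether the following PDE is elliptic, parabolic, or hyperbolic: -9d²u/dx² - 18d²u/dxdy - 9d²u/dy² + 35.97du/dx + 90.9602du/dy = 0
Coefficients: A = -9, B = -18, C = -9. B² - 4AC = 0, which is zero, so the equation is parabolic.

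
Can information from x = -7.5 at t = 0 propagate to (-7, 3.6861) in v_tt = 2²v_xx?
Yes. The domain of dependence is [-14.3722, 0.3722], and -7.5 ∈ [-14.3722, 0.3722].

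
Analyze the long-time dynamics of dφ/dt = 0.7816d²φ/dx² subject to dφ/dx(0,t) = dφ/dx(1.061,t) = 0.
Long-time behavior: φ → constant (steady state). Heat is conserved (no flux at boundaries); solution approaches the spatial average.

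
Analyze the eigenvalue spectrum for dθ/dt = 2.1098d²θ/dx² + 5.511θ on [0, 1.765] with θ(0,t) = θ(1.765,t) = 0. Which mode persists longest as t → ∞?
Eigenvalues: λₙ = 2.1098n²π²/1.765² - 5.511.
First three modes:
  n=1: λ₁ = 2.1098π²/1.765² - 5.511 ≈ 1.173
  n=2: λ₂ = 8.4392π²/1.765² - 5.511 ≈ 21.226
  n=3: λ₃ = 18.9882π²/1.765² - 5.511 ≈ 54.647
Since 2.1098π²/1.765² ≈ 6.684 > 5.511, all λₙ > 0.
The n=1 mode decays slowest → dominates as t → ∞.
Asymptotic: θ ~ c₁ sin(πx/1.765) e^{-λ₁t} with decay rate λ₁ ≈ 1.173.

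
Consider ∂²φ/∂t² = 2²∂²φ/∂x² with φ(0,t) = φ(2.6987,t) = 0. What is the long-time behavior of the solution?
As t → ∞, φ oscillates (no decay). Energy is conserved; the solution oscillates indefinitely as standing waves.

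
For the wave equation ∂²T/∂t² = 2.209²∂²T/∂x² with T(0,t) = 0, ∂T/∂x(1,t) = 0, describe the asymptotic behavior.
T oscillates (no decay). Energy is conserved; the solution oscillates indefinitely as standing waves.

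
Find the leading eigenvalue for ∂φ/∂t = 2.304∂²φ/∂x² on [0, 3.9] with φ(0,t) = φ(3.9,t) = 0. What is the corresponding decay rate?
Eigenvalues: λₙ = 2.304n²π²/3.9².
First three modes:
  n=1: λ₁ = 2.304π²/3.9² ≈ 1.495
  n=2: λ₂ = 9.216π²/3.9² ≈ 5.98 (4× faster decay)
  n=3: λ₃ = 20.736π²/3.9² ≈ 13.455 (9× faster decay)
As t → ∞, higher modes decay exponentially faster. The n=1 mode dominates: φ ~ c₁ sin(πx/3.9) e^{-λ₁t}.
Decay rate: λ₁ = 2.304π²/3.9² ≈ 1.495.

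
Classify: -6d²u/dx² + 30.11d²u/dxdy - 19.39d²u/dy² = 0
Hyperbolic (discriminant = 441.2521).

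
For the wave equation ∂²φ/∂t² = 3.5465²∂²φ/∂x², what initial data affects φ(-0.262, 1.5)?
Domain of dependence: [-5.58175, 5.05775]. Signals travel at speed 3.5465, so data within |x - -0.262| ≤ 3.5465·1.5 = 5.31975 can reach the point.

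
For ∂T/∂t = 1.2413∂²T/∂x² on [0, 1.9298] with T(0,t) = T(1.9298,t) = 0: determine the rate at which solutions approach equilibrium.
Eigenvalues: λₙ = 1.2413n²π²/1.9298².
First three modes:
  n=1: λ₁ = 1.2413π²/1.9298² ≈ 3.29
  n=2: λ₂ = 4.9652π²/1.9298² ≈ 13.159 (4× faster decay)
  n=3: λ₃ = 11.1717π²/1.9298² ≈ 29.607 (9× faster decay)
As t → ∞, higher modes decay exponentially faster. The n=1 mode dominates: T ~ c₁ sin(πx/1.9298) e^{-λ₁t}.
Decay rate: λ₁ = 1.2413π²/1.9298² ≈ 3.29.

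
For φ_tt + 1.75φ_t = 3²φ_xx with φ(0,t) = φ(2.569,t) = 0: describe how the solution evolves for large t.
φ → 0. Damping (γ=1.75) dissipates energy; oscillations decay exponentially.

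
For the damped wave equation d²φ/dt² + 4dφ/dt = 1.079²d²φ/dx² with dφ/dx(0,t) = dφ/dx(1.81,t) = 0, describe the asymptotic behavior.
φ → constant (steady state). Damping (γ=4) dissipates the nonconstant modes; with Neumann BCs the spatial average obeys M''+γM'=0 and tends to a finite limit.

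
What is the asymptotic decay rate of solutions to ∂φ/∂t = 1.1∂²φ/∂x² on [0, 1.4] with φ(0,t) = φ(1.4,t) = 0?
Eigenvalues: λₙ = 1.1n²π²/1.4².
First three modes:
  n=1: λ₁ = 1.1π²/1.4² ≈ 5.539
  n=2: λ₂ = 4.4π²/1.4² ≈ 22.156 (4× faster decay)
  n=3: λ₃ = 9.9π²/1.4² ≈ 49.852 (9× faster decay)
As t → ∞, higher modes decay exponentially faster. The n=1 mode dominates: φ ~ c₁ sin(πx/1.4) e^{-λ₁t}.
Decay rate: λ₁ = 1.1π²/1.4² ≈ 5.539.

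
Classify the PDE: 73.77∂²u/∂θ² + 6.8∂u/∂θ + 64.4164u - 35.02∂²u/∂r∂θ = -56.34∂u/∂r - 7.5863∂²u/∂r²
Rewriting in standard form: 7.5863∂²u/∂r² - 35.02∂²u/∂r∂θ + 73.77∂²u/∂θ² + 56.34∂u/∂r + 6.8∂u/∂θ + 64.4164u = 0. A = 7.5863, B = -35.02, C = 73.77. Discriminant B² - 4AC = -1012.165004. Since -1012.165004 < 0, elliptic.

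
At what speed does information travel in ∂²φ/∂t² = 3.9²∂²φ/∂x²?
Speed = 3.9. Information travels along characteristics x = x₀ ± 3.9t.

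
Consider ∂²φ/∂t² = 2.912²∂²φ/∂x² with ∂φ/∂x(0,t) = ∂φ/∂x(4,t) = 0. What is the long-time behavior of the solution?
As t → ∞, φ oscillates about a mean that drifts linearly in t (generically unbounded; no decay). There is no damping, so the nonconstant modes persist as standing waves (energy conserved, no decay). But with Neumann conditions at both ends the constant mode has eigenvalue 0: the spatial mean M(t) of φ satisfies M'' = 0, so M(t) = M(0) + M'(0)·t. Unless the initial velocity has zero mean (∫φ_t(x,0)dx = 0), the solution grows linearly in t (unbounded, though not exponentially); if it does have zero mean, the solution stays bounded and simply oscillates.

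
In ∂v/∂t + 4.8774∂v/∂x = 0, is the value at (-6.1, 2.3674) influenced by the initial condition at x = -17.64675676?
Yes. The characteristic through (-6.1, 2.3674) passes through x = -17.64675676.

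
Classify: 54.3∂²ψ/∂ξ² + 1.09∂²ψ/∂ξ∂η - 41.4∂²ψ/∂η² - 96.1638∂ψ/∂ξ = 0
Hyperbolic (discriminant = 8993.2681).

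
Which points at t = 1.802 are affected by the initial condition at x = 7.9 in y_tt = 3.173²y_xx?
Domain of influence: [2.182254, 13.617746]. Data at x = 7.9 spreads outward at speed 3.173.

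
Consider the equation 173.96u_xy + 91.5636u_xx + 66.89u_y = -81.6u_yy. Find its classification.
Rewriting in standard form: 91.5636u_xx + 173.96u_xy + 81.6u_yy + 66.89u_y = 0. Hyperbolic. (A = 91.5636, B = 173.96, C = 81.6 gives B² - 4AC = 375.72256.)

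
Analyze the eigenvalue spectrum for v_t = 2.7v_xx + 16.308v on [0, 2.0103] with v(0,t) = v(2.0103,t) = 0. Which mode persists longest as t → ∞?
Eigenvalues: λₙ = 2.7n²π²/2.0103² - 16.308.
First three modes:
  n=1: λ₁ = 2.7π²/2.0103² - 16.308 ≈ -9.714
  n=2: λ₂ = 10.8π²/2.0103² - 16.308 ≈ 10.068
  n=3: λ₃ = 24.3π²/2.0103² - 16.308 ≈ 43.037
Since 2.7π²/2.0103² ≈ 6.594 < 16.308, λ₁ < 0.
The n=1 mode grows fastest (−λₙ is largest for n=1) → dominates.
Asymptotic: v ~ c₁ sin(πx/2.0103) e^{9.714t} (exponential growth at rate −λ₁ ≈ 9.714).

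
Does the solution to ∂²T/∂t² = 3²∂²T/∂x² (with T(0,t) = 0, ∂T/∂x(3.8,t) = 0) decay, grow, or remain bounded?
T oscillates (no decay). Energy is conserved; the solution oscillates indefinitely as standing waves.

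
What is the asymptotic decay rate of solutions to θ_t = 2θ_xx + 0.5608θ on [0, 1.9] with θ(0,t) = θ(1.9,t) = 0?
Eigenvalues: λₙ = 2n²π²/1.9² - 0.5608.
First three modes:
  n=1: λ₁ = 2π²/1.9² - 0.5608 ≈ 4.907
  n=2: λ₂ = 8π²/1.9² - 0.5608 ≈ 21.311
  n=3: λ₃ = 18π²/1.9² - 0.5608 ≈ 48.651
Since 2π²/1.9² ≈ 5.468 > 0.5608, all λₙ > 0.
The n=1 mode decays slowest → dominates as t → ∞.
Asymptotic: θ ~ c₁ sin(πx/1.9) e^{-λ₁t} with decay rate λ₁ ≈ 4.907.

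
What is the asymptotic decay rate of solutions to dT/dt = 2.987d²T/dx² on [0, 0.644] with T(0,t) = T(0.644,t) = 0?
Eigenvalues: λₙ = 2.987n²π²/0.644².
First three modes:
  n=1: λ₁ = 2.987π²/0.644² ≈ 71.083
  n=2: λ₂ = 11.948π²/0.644² ≈ 284.33 (4× faster decay)
  n=3: λ₃ = 26.883π²/0.644² ≈ 639.743 (9× faster decay)
As t → ∞, higher modes decay exponentially faster. The n=1 mode dominates: T ~ c₁ sin(πx/0.644) e^{-λ₁t}.
Decay rate: λ₁ = 2.987π²/0.644² ≈ 71.083.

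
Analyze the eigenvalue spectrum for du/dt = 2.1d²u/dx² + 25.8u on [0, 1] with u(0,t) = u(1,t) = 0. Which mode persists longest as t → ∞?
Eigenvalues: λₙ = 2.1n²π²/1² - 25.8.
First three modes:
  n=1: λ₁ = 2.1π² - 25.8 ≈ -5.074
  n=2: λ₂ = 8.4π² - 25.8 ≈ 57.105
  n=3: λ₃ = 18.9π² - 25.8 ≈ 160.736
Since 2.1π² ≈ 20.726 < 25.8, λ₁ < 0.
The n=1 mode grows fastest (−λₙ is largest for n=1) → dominates.
Asymptotic: u ~ c₁ sin(πx/1) e^{5.074t} (exponential growth at rate −λ₁ ≈ 5.074).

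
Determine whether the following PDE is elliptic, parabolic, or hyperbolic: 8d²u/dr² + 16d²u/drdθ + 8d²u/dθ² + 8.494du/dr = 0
Coefficients: A = 8, B = 16, C = 8. B² - 4AC = 0, which is zero, so the equation is parabolic.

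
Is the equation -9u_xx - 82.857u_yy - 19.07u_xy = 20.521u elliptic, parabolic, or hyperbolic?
Rewriting in standard form: -9u_xx - 19.07u_xy - 82.857u_yy - 20.521u = 0. Computing B² - 4AC with A = -9, B = -19.07, C = -82.857: discriminant = -2619.1871 (negative). Answer: elliptic.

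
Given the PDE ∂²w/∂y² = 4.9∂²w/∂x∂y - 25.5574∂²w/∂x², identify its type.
Rewriting in standard form: 25.5574∂²w/∂x² - 4.9∂²w/∂x∂y + ∂²w/∂y² = 0. The second-order coefficients are A = 25.5574, B = -4.9, C = 1. Since B² - 4AC = -78.2196 < 0, this is an elliptic PDE.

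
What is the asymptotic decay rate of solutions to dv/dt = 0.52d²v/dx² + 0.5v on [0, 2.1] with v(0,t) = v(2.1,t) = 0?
Eigenvalues: λₙ = 0.52n²π²/2.1² - 0.5.
First three modes:
  n=1: λ₁ = 0.52π²/2.1² - 0.5 ≈ 0.664
  n=2: λ₂ = 2.08π²/2.1² - 0.5 ≈ 4.155
  n=3: λ₃ = 4.68π²/2.1² - 0.5 ≈ 9.974
Since 0.52π²/2.1² ≈ 1.164 > 0.5, all λₙ > 0.
The n=1 mode decays slowest → dominates as t → ∞.
Asymptotic: v ~ c₁ sin(πx/2.1) e^{-λ₁t} with decay rate λ₁ ≈ 0.664.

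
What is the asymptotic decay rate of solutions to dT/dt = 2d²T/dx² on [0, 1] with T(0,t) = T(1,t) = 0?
Eigenvalues: λₙ = 2n²π².
First three modes:
  n=1: λ₁ = 2π² ≈ 19.739
  n=2: λ₂ = 8π² ≈ 78.957 (4× faster decay)
  n=3: λ₃ = 18π² ≈ 177.653 (9× faster decay)
As t → ∞, higher modes decay exponentially faster. The n=1 mode dominates: T ~ c₁ sin(πx) e^{-λ₁t}.
Decay rate: λ₁ = 2π² ≈ 19.739.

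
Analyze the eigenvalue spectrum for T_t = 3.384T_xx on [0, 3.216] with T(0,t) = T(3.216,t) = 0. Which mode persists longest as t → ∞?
Eigenvalues: λₙ = 3.384n²π²/3.216².
First three modes:
  n=1: λ₁ = 3.384π²/3.216² ≈ 3.229
  n=2: λ₂ = 13.536π²/3.216² ≈ 12.917 (4× faster decay)
  n=3: λ₃ = 30.456π²/3.216² ≈ 29.063 (9× faster decay)
As t → ∞, higher modes decay exponentially faster. The n=1 mode dominates: T ~ c₁ sin(πx/3.216) e^{-λ₁t}.
Decay rate: λ₁ = 3.384π²/3.216² ≈ 3.229.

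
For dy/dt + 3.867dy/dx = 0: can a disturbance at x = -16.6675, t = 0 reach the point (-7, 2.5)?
Yes. The characteristic through (-7, 2.5) passes through x = -16.6675.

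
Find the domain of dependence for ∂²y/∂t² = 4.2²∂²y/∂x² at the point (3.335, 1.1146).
Domain of dependence: [-1.34632, 8.01632]. Signals travel at speed 4.2, so data within |x - 3.335| ≤ 4.2·1.1146 = 4.68132 can reach the point.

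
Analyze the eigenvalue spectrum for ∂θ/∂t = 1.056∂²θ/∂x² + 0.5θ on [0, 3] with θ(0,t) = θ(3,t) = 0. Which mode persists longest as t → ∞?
Eigenvalues: λₙ = 1.056n²π²/3² - 0.5.
First three modes:
  n=1: λ₁ = 1.056π²/3² - 0.5 ≈ 0.658
  n=2: λ₂ = 4.224π²/3² - 0.5 ≈ 4.132
  n=3: λ₃ = 9.504π²/3² - 0.5 ≈ 9.922
Since 1.056π²/3² ≈ 1.158 > 0.5, all λₙ > 0.
The n=1 mode decays slowest → dominates as t → ∞.
Asymptotic: θ ~ c₁ sin(πx/3) e^{-λ₁t} with decay rate λ₁ ≈ 0.658.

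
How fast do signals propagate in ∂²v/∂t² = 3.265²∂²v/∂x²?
Speed = 3.265. Information travels along characteristics x = x₀ ± 3.265t.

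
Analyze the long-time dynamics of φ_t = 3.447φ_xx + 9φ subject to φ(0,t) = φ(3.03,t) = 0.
Long-time behavior: φ grows unboundedly. Reaction dominates diffusion (r=9 > κπ²/L²≈3.71); solution grows exponentially.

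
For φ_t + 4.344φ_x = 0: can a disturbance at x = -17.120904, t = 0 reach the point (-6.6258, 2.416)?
Yes. The characteristic through (-6.6258, 2.416) passes through x = -17.120904.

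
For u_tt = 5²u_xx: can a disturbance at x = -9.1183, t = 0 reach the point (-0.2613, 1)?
No. The domain of dependence is [-5.2613, 4.7387], and -9.1183 is outside this interval.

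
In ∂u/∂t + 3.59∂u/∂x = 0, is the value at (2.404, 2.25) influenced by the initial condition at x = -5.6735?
Yes. The characteristic through (2.404, 2.25) passes through x = -5.6735.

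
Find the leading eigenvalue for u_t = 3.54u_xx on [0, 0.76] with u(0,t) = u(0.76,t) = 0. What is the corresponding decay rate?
Eigenvalues: λₙ = 3.54n²π²/0.76².
First three modes:
  n=1: λ₁ = 3.54π²/0.76² ≈ 60.489
  n=2: λ₂ = 14.16π²/0.76² ≈ 241.956 (4× faster decay)
  n=3: λ₃ = 31.86π²/0.76² ≈ 544.4 (9× faster decay)
As t → ∞, higher modes decay exponentially faster. The n=1 mode dominates: u ~ c₁ sin(πx/0.76) e^{-λ₁t}.
Decay rate: λ₁ = 3.54π²/0.76² ≈ 60.489.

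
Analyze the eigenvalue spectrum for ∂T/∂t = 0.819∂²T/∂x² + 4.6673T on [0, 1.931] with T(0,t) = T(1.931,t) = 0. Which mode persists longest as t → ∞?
Eigenvalues: λₙ = 0.819n²π²/1.931² - 4.6673.
First three modes:
  n=1: λ₁ = 0.819π²/1.931² - 4.6673 ≈ -2.5
  n=2: λ₂ = 3.276π²/1.931² - 4.6673 ≈ 4.004
  n=3: λ₃ = 7.371π²/1.931² - 4.6673 ≈ 14.843
Since 0.819π²/1.931² ≈ 2.168 < 4.6673, λ₁ < 0.
The n=1 mode grows fastest (−λₙ is largest for n=1) → dominates.
Asymptotic: T ~ c₁ sin(πx/1.931) e^{2.5t} (exponential growth at rate −λ₁ ≈ 2.5).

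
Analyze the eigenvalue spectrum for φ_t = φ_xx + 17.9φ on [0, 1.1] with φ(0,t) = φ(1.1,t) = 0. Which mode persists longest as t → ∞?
Eigenvalues: λₙ = n²π²/1.1² - 17.9.
First three modes:
  n=1: λ₁ = π²/1.1² - 17.9 ≈ -9.743
  n=2: λ₂ = 4π²/1.1² - 17.9 ≈ 14.727
  n=3: λ₃ = 9π²/1.1² - 17.9 ≈ 55.51
Since π²/1.1² ≈ 8.157 < 17.9, λ₁ < 0.
The n=1 mode grows fastest (−λₙ is largest for n=1) → dominates.
Asymptotic: φ ~ c₁ sin(πx/1.1) e^{9.743t} (exponential growth at rate −λ₁ ≈ 9.743).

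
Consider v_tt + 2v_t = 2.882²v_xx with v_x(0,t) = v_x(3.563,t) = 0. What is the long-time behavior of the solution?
As t → ∞, v → constant (steady state). Damping (γ=2) dissipates the nonconstant modes; with Neumann BCs the spatial average obeys M''+γM'=0 and tends to a finite limit.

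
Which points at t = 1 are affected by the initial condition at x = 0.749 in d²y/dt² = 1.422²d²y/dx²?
Domain of influence: [-0.673, 2.171]. Data at x = 0.749 spreads outward at speed 1.422.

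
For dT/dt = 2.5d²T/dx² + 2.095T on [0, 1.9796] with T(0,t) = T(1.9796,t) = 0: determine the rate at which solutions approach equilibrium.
Eigenvalues: λₙ = 2.5n²π²/1.9796² - 2.095.
First three modes:
  n=1: λ₁ = 2.5π²/1.9796² - 2.095 ≈ 4.201
  n=2: λ₂ = 10π²/1.9796² - 2.095 ≈ 23.09
  n=3: λ₃ = 22.5π²/1.9796² - 2.095 ≈ 54.572
Since 2.5π²/1.9796² ≈ 6.296 > 2.095, all λₙ > 0.
The n=1 mode decays slowest → dominates as t → ∞.
Asymptotic: T ~ c₁ sin(πx/1.9796) e^{-λ₁t} with decay rate λ₁ ≈ 4.201.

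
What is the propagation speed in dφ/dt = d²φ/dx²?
Infinite. The heat equation is parabolic, not hyperbolic, so disturbances propagate instantly.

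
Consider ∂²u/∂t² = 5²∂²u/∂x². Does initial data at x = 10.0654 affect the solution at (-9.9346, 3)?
No. The domain of dependence is [-24.9346, 5.0654], and 10.0654 is outside this interval.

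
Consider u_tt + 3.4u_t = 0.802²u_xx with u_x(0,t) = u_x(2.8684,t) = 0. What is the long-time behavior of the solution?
As t → ∞, u → constant (steady state). Damping (γ=3.4) dissipates the nonconstant modes; with Neumann BCs the spatial average obeys M''+γM'=0 and tends to a finite limit.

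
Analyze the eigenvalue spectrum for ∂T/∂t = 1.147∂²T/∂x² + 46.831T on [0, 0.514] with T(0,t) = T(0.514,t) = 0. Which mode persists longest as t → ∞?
Eigenvalues: λₙ = 1.147n²π²/0.514² - 46.831.
First three modes:
  n=1: λ₁ = 1.147π²/0.514² - 46.831 ≈ -3.982
  n=2: λ₂ = 4.588π²/0.514² - 46.831 ≈ 124.564
  n=3: λ₃ = 10.323π²/0.514² - 46.831 ≈ 338.807
Since 1.147π²/0.514² ≈ 42.849 < 46.831, λ₁ < 0.
The n=1 mode grows fastest (−λₙ is largest for n=1) → dominates.
Asymptotic: T ~ c₁ sin(πx/0.514) e^{3.982t} (exponential growth at rate −λ₁ ≈ 3.982).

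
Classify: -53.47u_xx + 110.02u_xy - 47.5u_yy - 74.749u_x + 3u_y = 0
Hyperbolic (discriminant = 1945.1004).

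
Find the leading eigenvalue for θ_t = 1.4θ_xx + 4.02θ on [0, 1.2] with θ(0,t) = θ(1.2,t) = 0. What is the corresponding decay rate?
Eigenvalues: λₙ = 1.4n²π²/1.2² - 4.02.
First three modes:
  n=1: λ₁ = 1.4π²/1.2² - 4.02 ≈ 5.575
  n=2: λ₂ = 5.6π²/1.2² - 4.02 ≈ 34.362
  n=3: λ₃ = 12.6π²/1.2² - 4.02 ≈ 82.339
Since 1.4π²/1.2² ≈ 9.595 > 4.02, all λₙ > 0.
The n=1 mode decays slowest → dominates as t → ∞.
Asymptotic: θ ~ c₁ sin(πx/1.2) e^{-λ₁t} with decay rate λ₁ ≈ 5.575.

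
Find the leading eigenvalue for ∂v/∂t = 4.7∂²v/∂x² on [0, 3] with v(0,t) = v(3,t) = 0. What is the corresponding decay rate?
Eigenvalues: λₙ = 4.7n²π²/3².
First three modes:
  n=1: λ₁ = 4.7π²/3² ≈ 5.154
  n=2: λ₂ = 18.8π²/3² ≈ 20.617 (4× faster decay)
  n=3: λ₃ = 42.3π²/3² ≈ 46.387 (9× faster decay)
As t → ∞, higher modes decay exponentially faster. The n=1 mode dominates: v ~ c₁ sin(πx/3) e^{-λ₁t}.
Decay rate: λ₁ = 4.7π²/3² ≈ 5.154.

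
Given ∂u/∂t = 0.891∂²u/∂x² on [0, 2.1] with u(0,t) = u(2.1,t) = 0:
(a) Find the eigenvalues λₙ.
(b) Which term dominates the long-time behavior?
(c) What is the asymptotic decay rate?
Eigenvalues: λₙ = 0.891n²π²/2.1².
First three modes:
  n=1: λ₁ = 0.891π²/2.1² ≈ 1.994
  n=2: λ₂ = 3.564π²/2.1² ≈ 7.976 (4× faster decay)
  n=3: λ₃ = 8.019π²/2.1² ≈ 17.947 (9× faster decay)
As t → ∞, higher modes decay exponentially faster. The n=1 mode dominates: u ~ c₁ sin(πx/2.1) e^{-λ₁t}.
Decay rate: λ₁ = 0.891π²/2.1² ≈ 1.994.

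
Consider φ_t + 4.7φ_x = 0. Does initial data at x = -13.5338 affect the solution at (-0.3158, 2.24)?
No. Only data at x = -10.8438 affects (-0.3158, 2.24). Advection has one-way propagation along characteristics.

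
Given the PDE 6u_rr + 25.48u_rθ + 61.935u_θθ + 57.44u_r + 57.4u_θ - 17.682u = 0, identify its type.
The second-order coefficients are A = 6, B = 25.48, C = 61.935. Since B² - 4AC = -837.2096 < 0, this is an elliptic PDE.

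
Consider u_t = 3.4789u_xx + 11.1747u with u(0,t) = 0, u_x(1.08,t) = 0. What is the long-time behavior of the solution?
As t → ∞, u grows unboundedly. Reaction dominates diffusion (r=11.1747 > κπ²/(4L²)≈7.36); solution grows exponentially.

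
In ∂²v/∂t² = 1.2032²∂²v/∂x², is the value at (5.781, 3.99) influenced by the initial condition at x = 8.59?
Yes. The domain of dependence is [0.980232, 10.581768], and 8.59 ∈ [0.980232, 10.581768].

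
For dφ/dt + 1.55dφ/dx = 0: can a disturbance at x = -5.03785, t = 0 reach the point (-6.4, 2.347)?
No. Only data at x = -10.03785 affects (-6.4, 2.347). Advection has one-way propagation along characteristics.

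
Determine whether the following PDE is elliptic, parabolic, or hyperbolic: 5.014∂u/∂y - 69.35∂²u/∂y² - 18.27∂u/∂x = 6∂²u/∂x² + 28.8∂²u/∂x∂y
Rewriting in standard form: -6∂²u/∂x² - 28.8∂²u/∂x∂y - 69.35∂²u/∂y² - 18.27∂u/∂x + 5.014∂u/∂y = 0. Coefficients: A = -6, B = -28.8, C = -69.35. B² - 4AC = -834.96, which is negative, so the equation is elliptic.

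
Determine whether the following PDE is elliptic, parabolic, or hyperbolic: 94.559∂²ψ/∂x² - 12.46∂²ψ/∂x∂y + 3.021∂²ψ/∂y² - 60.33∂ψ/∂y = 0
Coefficients: A = 94.559, B = -12.46, C = 3.021. B² - 4AC = -987.399356, which is negative, so the equation is elliptic.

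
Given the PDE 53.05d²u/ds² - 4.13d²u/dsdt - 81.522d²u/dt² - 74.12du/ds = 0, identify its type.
The second-order coefficients are A = 53.05, B = -4.13, C = -81.522. Since B² - 4AC = 17316.0253 > 0, this is a hyperbolic PDE.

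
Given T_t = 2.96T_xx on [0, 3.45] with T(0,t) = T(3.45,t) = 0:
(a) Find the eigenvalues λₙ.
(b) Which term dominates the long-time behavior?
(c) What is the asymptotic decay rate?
Eigenvalues: λₙ = 2.96n²π²/3.45².
First three modes:
  n=1: λ₁ = 2.96π²/3.45² ≈ 2.454
  n=2: λ₂ = 11.84π²/3.45² ≈ 9.818 (4× faster decay)
  n=3: λ₃ = 26.64π²/3.45² ≈ 22.09 (9× faster decay)
As t → ∞, higher modes decay exponentially faster. The n=1 mode dominates: T ~ c₁ sin(πx/3.45) e^{-λ₁t}.
Decay rate: λ₁ = 2.96π²/3.45² ≈ 2.454.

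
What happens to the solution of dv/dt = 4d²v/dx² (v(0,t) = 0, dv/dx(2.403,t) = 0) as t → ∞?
v → 0. Heat escapes through the Dirichlet boundary.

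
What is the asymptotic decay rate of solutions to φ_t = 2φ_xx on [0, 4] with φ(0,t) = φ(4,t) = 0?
Eigenvalues: λₙ = 2n²π²/4².
First three modes:
  n=1: λ₁ = 2π²/4² ≈ 1.234
  n=2: λ₂ = 8π²/4² ≈ 4.935 (4× faster decay)
  n=3: λ₃ = 18π²/4² ≈ 11.103 (9× faster decay)
As t → ∞, higher modes decay exponentially faster. The n=1 mode dominates: φ ~ c₁ sin(πx/4) e^{-λ₁t}.
Decay rate: λ₁ = 2π²/4² ≈ 1.234.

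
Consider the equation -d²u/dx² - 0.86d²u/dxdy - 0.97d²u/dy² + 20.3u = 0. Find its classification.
Elliptic. (A = -1, B = -0.86, C = -0.97 gives B² - 4AC = -3.1404.)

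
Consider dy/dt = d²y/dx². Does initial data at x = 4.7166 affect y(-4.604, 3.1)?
Yes, for any finite x. The heat equation has infinite propagation speed, so all initial data affects all points at any t > 0.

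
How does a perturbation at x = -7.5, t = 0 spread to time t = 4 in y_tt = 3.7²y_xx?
Domain of influence: [-22.3, 7.3]. Data at x = -7.5 spreads outward at speed 3.7.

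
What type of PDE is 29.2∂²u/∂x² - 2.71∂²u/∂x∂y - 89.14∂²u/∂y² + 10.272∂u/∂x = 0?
With A = 29.2, B = -2.71, C = -89.14, the discriminant is 10418.8961. This is a hyperbolic PDE.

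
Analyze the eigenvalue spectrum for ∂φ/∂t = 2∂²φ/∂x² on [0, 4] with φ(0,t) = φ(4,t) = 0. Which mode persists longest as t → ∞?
Eigenvalues: λₙ = 2n²π²/4².
First three modes:
  n=1: λ₁ = 2π²/4² ≈ 1.234
  n=2: λ₂ = 8π²/4² ≈ 4.935 (4× faster decay)
  n=3: λ₃ = 18π²/4² ≈ 11.103 (9× faster decay)
As t → ∞, higher modes decay exponentially faster. The n=1 mode dominates: φ ~ c₁ sin(πx/4) e^{-λ₁t}.
Decay rate: λ₁ = 2π²/4² ≈ 1.234.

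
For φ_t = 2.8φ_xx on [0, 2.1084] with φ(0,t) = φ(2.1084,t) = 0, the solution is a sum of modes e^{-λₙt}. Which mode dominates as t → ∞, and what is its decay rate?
Eigenvalues: λₙ = 2.8n²π²/2.1084².
First three modes:
  n=1: λ₁ = 2.8π²/2.1084² ≈ 6.217
  n=2: λ₂ = 11.2π²/2.1084² ≈ 24.866 (4× faster decay)
  n=3: λ₃ = 25.2π²/2.1084² ≈ 55.949 (9× faster decay)
As t → ∞, higher modes decay exponentially faster. The n=1 mode dominates: φ ~ c₁ sin(πx/2.1084) e^{-λ₁t}.
Decay rate: λ₁ = 2.8π²/2.1084² ≈ 6.217.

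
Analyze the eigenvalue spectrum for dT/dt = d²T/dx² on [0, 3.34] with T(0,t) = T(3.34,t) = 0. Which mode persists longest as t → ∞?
Eigenvalues: λₙ = n²π²/3.34².
First three modes:
  n=1: λ₁ = π²/3.34² ≈ 0.885
  n=2: λ₂ = 4π²/3.34² ≈ 3.539 (4× faster decay)
  n=3: λ₃ = 9π²/3.34² ≈ 7.962 (9× faster decay)
As t → ∞, higher modes decay exponentially faster. The n=1 mode dominates: T ~ c₁ sin(πx/3.34) e^{-λ₁t}.
Decay rate: λ₁ = π²/3.34² ≈ 0.885.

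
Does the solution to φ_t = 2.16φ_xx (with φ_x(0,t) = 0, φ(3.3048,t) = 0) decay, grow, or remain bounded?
φ → 0. Heat escapes through the Dirichlet boundary.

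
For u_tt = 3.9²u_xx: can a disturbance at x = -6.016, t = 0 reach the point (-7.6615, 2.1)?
Yes. The domain of dependence is [-15.8515, 0.5285], and -6.016 ∈ [-15.8515, 0.5285].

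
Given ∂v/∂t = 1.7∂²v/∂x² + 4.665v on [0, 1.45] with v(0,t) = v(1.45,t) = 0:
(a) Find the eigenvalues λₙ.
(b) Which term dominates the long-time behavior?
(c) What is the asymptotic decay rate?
Eigenvalues: λₙ = 1.7n²π²/1.45² - 4.665.
First three modes:
  n=1: λ₁ = 1.7π²/1.45² - 4.665 ≈ 3.315
  n=2: λ₂ = 6.8π²/1.45² - 4.665 ≈ 27.256
  n=3: λ₃ = 15.3π²/1.45² - 4.665 ≈ 67.157
Since 1.7π²/1.45² ≈ 7.98 > 4.665, all λₙ > 0.
The n=1 mode decays slowest → dominates as t → ∞.
Asymptotic: v ~ c₁ sin(πx/1.45) e^{-λ₁t} with decay rate λ₁ ≈ 3.315.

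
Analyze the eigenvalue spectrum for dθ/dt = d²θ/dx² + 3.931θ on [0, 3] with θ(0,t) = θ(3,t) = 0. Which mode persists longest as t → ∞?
Eigenvalues: λₙ = n²π²/3² - 3.931.
First three modes:
  n=1: λ₁ = π²/3² - 3.931 ≈ -2.834
  n=2: λ₂ = 4π²/3² - 3.931 ≈ 0.455
  n=3: λ₃ = 9π²/3² - 3.931 ≈ 5.939
Since π²/3² ≈ 1.097 < 3.931, λ₁ < 0.
The n=1 mode grows fastest (−λₙ is largest for n=1) → dominates.
Asymptotic: θ ~ c₁ sin(πx/3) e^{2.834t} (exponential growth at rate −λ₁ ≈ 2.834).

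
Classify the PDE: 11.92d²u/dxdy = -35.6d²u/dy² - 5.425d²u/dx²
Rewriting in standard form: 5.425d²u/dx² + 11.92d²u/dxdy + 35.6d²u/dy² = 0. A = 5.425, B = 11.92, C = 35.6. Discriminant B² - 4AC = -630.4336. Since -630.4336 < 0, elliptic.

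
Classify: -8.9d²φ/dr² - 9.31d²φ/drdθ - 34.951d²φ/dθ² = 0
Elliptic (discriminant = -1157.5795).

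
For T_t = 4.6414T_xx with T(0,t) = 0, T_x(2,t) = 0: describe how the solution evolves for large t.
T → 0. Heat escapes through the Dirichlet boundary.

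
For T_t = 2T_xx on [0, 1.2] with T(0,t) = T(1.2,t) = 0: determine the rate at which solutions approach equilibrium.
Eigenvalues: λₙ = 2n²π²/1.2².
First three modes:
  n=1: λ₁ = 2π²/1.2² ≈ 13.708
  n=2: λ₂ = 8π²/1.2² ≈ 54.831 (4× faster decay)
  n=3: λ₃ = 18π²/1.2² ≈ 123.37 (9× faster decay)
As t → ∞, higher modes decay exponentially faster. The n=1 mode dominates: T ~ c₁ sin(πx/1.2) e^{-λ₁t}.
Decay rate: λ₁ = 2π²/1.2² ≈ 13.708.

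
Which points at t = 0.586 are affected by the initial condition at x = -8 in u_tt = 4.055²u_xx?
Domain of influence: [-10.37623, -5.62377]. Data at x = -8 spreads outward at speed 4.055.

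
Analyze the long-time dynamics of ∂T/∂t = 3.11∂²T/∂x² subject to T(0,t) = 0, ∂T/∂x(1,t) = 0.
Long-time behavior: T → 0. Heat escapes through the Dirichlet boundary.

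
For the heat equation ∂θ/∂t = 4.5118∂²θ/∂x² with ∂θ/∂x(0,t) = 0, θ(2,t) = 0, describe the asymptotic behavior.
θ → 0. Heat escapes through the Dirichlet boundary.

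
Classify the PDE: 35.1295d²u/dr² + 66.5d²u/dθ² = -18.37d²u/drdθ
Rewriting in standard form: 35.1295d²u/dr² + 18.37d²u/drdθ + 66.5d²u/dθ² = 0. A = 35.1295, B = 18.37, C = 66.5. Discriminant B² - 4AC = -9006.9901. Since -9006.9901 < 0, elliptic.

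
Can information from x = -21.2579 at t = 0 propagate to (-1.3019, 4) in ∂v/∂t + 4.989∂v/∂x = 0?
Yes. The characteristic through (-1.3019, 4) passes through x = -21.2579.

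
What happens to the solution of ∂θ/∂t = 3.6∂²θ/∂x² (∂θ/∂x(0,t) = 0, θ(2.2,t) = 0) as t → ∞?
θ → 0. Heat escapes through the Dirichlet boundary.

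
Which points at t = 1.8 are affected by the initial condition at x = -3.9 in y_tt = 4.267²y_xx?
Domain of influence: [-11.5806, 3.7806]. Data at x = -3.9 spreads outward at speed 4.267.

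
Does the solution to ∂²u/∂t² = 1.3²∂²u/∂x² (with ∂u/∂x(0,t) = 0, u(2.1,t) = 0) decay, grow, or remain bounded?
u oscillates (no decay). Energy is conserved; the solution oscillates indefinitely as standing waves.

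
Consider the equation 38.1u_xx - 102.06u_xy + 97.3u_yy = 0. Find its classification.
Elliptic. (A = 38.1, B = -102.06, C = 97.3 gives B² - 4AC = -4412.2764.)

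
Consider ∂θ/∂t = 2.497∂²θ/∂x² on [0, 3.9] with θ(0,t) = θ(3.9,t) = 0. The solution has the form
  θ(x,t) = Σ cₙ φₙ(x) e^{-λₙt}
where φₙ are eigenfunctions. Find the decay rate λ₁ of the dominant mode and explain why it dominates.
Eigenvalues: λₙ = 2.497n²π²/3.9².
First three modes:
  n=1: λ₁ = 2.497π²/3.9² ≈ 1.62
  n=2: λ₂ = 9.988π²/3.9² ≈ 6.481 (4× faster decay)
  n=3: λ₃ = 22.473π²/3.9² ≈ 14.582 (9× faster decay)
As t → ∞, higher modes decay exponentially faster. The n=1 mode dominates: θ ~ c₁ sin(πx/3.9) e^{-λ₁t}.
Decay rate: λ₁ = 2.497π²/3.9² ≈ 1.62.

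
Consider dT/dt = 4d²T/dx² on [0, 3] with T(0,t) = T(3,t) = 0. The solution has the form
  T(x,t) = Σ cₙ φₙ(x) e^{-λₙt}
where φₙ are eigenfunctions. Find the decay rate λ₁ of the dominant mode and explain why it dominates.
Eigenvalues: λₙ = 4n²π²/3².
First three modes:
  n=1: λ₁ = 4π²/3² ≈ 4.386
  n=2: λ₂ = 16π²/3² ≈ 17.546 (4× faster decay)
  n=3: λ₃ = 36π²/3² ≈ 39.478 (9× faster decay)
As t → ∞, higher modes decay exponentially faster. The n=1 mode dominates: T ~ c₁ sin(πx/3) e^{-λ₁t}.
Decay rate: λ₁ = 4π²/3² ≈ 4.386.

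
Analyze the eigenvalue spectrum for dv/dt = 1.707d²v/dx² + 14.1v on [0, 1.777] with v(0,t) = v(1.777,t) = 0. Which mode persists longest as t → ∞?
Eigenvalues: λₙ = 1.707n²π²/1.777² - 14.1.
First three modes:
  n=1: λ₁ = 1.707π²/1.777² - 14.1 ≈ -8.765
  n=2: λ₂ = 6.828π²/1.777² - 14.1 ≈ 7.241
  n=3: λ₃ = 15.363π²/1.777² - 14.1 ≈ 33.918
Since 1.707π²/1.777² ≈ 5.335 < 14.1, λ₁ < 0.
The n=1 mode grows fastest (−λₙ is largest for n=1) → dominates.
Asymptotic: v ~ c₁ sin(πx/1.777) e^{8.765t} (exponential growth at rate −λ₁ ≈ 8.765).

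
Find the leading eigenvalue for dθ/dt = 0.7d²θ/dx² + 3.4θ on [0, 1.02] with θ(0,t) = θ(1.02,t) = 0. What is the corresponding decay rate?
Eigenvalues: λₙ = 0.7n²π²/1.02² - 3.4.
First three modes:
  n=1: λ₁ = 0.7π²/1.02² - 3.4 ≈ 3.24
  n=2: λ₂ = 2.8π²/1.02² - 3.4 ≈ 23.162
  n=3: λ₃ = 6.3π²/1.02² - 3.4 ≈ 56.364
Since 0.7π²/1.02² ≈ 6.64 > 3.4, all λₙ > 0.
The n=1 mode decays slowest → dominates as t → ∞.
Asymptotic: θ ~ c₁ sin(πx/1.02) e^{-λ₁t} with decay rate λ₁ ≈ 3.24.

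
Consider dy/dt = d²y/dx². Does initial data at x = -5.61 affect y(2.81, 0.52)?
Yes, for any finite x. The heat equation has infinite propagation speed, so all initial data affects all points at any t > 0.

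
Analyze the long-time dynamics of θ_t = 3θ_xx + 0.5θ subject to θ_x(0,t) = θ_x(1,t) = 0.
Long-time behavior: θ grows unboundedly. With Neumann BCs the constant mode has diffusion eigenvalue 0, so any r > 0 makes it grow like e^(0.5t); solution grows exponentially.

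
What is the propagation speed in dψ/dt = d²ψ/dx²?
Infinite. The heat equation is parabolic, not hyperbolic, so disturbances propagate instantly.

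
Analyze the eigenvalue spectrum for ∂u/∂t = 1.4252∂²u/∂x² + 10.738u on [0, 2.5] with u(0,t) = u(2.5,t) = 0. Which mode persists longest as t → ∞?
Eigenvalues: λₙ = 1.4252n²π²/2.5² - 10.738.
First three modes:
  n=1: λ₁ = 1.4252π²/2.5² - 10.738 ≈ -8.487
  n=2: λ₂ = 5.7008π²/2.5² - 10.738 ≈ -1.736
  n=3: λ₃ = 12.8268π²/2.5² - 10.738 ≈ 9.517
Since 1.4252π²/2.5² ≈ 2.251 < 10.738, λ₁ < 0.
The n=1 mode grows fastest (−λₙ is largest for n=1) → dominates.
Asymptotic: u ~ c₁ sin(πx/2.5) e^{8.487t} (exponential growth at rate −λ₁ ≈ 8.487).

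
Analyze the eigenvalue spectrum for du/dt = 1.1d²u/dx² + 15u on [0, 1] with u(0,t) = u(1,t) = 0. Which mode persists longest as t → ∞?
Eigenvalues: λₙ = 1.1n²π²/1² - 15.
First three modes:
  n=1: λ₁ = 1.1π² - 15 ≈ -4.143
  n=2: λ₂ = 4.4π² - 15 ≈ 28.426
  n=3: λ₃ = 9.9π² - 15 ≈ 82.709
Since 1.1π² ≈ 10.857 < 15, λ₁ < 0.
The n=1 mode grows fastest (−λₙ is largest for n=1) → dominates.
Asymptotic: u ~ c₁ sin(πx/1) e^{4.143t} (exponential growth at rate −λ₁ ≈ 4.143).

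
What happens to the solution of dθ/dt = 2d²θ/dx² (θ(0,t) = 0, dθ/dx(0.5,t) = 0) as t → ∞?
θ → 0. Heat escapes through the Dirichlet boundary.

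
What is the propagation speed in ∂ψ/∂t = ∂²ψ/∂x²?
Infinite. The heat equation is parabolic, not hyperbolic, so disturbances propagate instantly.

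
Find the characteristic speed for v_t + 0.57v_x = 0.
Speed = 0.57. Information travels along x - 0.57t = const (rightward).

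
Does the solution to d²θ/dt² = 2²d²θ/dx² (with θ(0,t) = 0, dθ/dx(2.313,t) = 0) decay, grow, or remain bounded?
θ oscillates (no decay). Energy is conserved; the solution oscillates indefinitely as standing waves.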